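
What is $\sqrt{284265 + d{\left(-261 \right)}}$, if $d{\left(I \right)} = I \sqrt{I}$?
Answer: $3 \sqrt{31585 - 87 i \sqrt{29}} \approx 533.18 - 3.9542 i$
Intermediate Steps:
$d{\left(I \right)} = I^{\frac{3}{2}}$
$\sqrt{284265 + d{\left(-261 \right)}} = \sqrt{284265 + \left(-261\right)^{\frac{3}{2}}} = \sqrt{284265 - 783 i \sqrt{29}}$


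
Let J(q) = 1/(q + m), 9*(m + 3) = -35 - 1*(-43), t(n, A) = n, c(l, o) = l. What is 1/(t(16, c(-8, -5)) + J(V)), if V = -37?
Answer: 352/5623 ≈ 0.062600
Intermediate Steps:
m = -19/9 (m = -3 + (-35 - 1*(-43))/9 = -3 + (-35 + 43)/9 = -3 + (⅑)*8 = -3 + 8/9 = -19/9 ≈ -2.1111)
J(q) = 1/(-19/9 + q) (J(q) = 1/(q - 19/9) = 1/(-19/9 + q))
1/(t(16, c(-8, -5)) + J(V)) = 1/(16 + 9/(-19 + 9*(-37))) = 1/(16 + 9/(-19 - 333)) = 1/(16 + 9/(-352)) = 1/(16 + 9*(-1/352)) = 1/(16 - 9/352) = 1/(5623/352) = 352/5623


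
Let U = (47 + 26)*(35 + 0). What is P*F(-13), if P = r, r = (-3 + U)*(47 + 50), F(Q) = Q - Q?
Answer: 0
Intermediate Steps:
U = 2555 (U = 73*35 = 2555)
F(Q) = 0
r = 247544 (r = (-3 + 2555)*(47 + 50) = 2552*97 = 247544)
P = 247544
P*F(-13) = 247544*0 = 0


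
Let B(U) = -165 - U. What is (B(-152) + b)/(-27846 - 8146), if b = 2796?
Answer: -253/3272 ≈ -0.077323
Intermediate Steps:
(B(-152) + b)/(-27846 - 8146) = ((-165 - 1*(-152)) + 2796)/(-27846 - 8146) = ((-165 + 152) + 2796)/(-35992) = (-13 + 2796)*(-1/35992) = 2783*(-1/35992) = -253/3272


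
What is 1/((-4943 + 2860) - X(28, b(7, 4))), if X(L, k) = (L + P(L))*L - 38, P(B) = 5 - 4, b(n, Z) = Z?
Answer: -1/2857 ≈ -0.00035002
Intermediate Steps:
P(B) = 1
X(L, k) = -38 + L*(1 + L) (X(L, k) = (L + 1)*L - 38 = (1 + L)*L - 38 = L*(1 + L) - 38 = -38 + L*(1 + L))
1/((-4943 + 2860) - X(28, b(7, 4))) = 1/((-4943 + 2860) - (-38 + 28 + 28**2)) = 1/(-2083 - (-38 + 28 + 784)) = 1/(-2083 - 1*774) = 1/(-2083 - 774) = 1/(-2857) = -1/2857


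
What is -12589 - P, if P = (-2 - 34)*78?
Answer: -9781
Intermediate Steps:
P = -2808 (P = -36*78 = -2808)
-12589 - P = -12589 - 1*(-2808) = -12589 + 2808 = -9781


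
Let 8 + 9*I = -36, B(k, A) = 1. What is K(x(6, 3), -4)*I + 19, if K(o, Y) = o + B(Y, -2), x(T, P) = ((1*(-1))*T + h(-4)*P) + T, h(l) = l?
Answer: 655/9 ≈ 72.778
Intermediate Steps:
I = -44/9 (I = -8/9 + (⅑)*(-36) = -8/9 - 4 = -44/9 ≈ -4.8889)
x(T, P) = -4*P (x(T, P) = ((1*(-1))*T - 4*P) + T = (-T - 4*P) + T = -4*P)
K(o, Y) = 1 + o (K(o, Y) = o + 1 = 1 + o)
K(x(6, 3), -4)*I + 19 = (1 - 4*3)*(-44/9) + 19 = (1 - 12)*(-44/9) + 19 = -11*(-44/9) + 19 = 484/9 + 19 = 655/9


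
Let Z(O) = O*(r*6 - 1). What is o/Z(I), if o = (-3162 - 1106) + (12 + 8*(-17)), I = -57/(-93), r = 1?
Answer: -136152/95 ≈ -1433.2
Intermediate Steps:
I = 19/31 (I = -57*(-1/93) = 19/31 ≈ 0.61290)
Z(O) = 5*O (Z(O) = O*(1*6 - 1) = O*(6 - 1) = O*5 = 5*O)
o = -4392 (o = -4268 + (12 - 136) = -4268 - 124 = -4392)
o/Z(I) = -4392/(5*(19/31)) = -4392/95/31 = -4392*31/95 = -136152/95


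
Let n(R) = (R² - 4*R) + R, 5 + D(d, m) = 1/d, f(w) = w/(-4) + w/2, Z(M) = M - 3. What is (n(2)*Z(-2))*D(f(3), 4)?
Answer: -110/3 ≈ -36.667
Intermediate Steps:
Z(M) = -3 + M
f(w) = w/4 (f(w) = w*(-¼) + w*(½) = -w/4 + w/2 = w/4)
D(d, m) = -5 + 1/d
n(R) = R² - 3*R
(n(2)*Z(-2))*D(f(3), 4) = ((2*(-3 + 2))*(-3 - 2))*(-5 + 1/((¼)*3)) = ((2*(-1))*(-5))*(-5 + 1/(¾)) = (-2*(-5))*(-5 + 4/3) = 10*(-11/3) = -110/3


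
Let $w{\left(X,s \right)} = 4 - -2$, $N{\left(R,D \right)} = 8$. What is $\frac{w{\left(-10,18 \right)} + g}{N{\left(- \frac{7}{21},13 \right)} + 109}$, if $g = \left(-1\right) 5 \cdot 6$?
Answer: $- \frac{8}{39} \approx -0.20513$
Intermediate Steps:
$w{\left(X,s \right)} = 6$ ($w{\left(X,s \right)} = 4 + 2 = 6$)
$g = -30$ ($g = \left(-5\right) 6 = -30$)
$\frac{w{\left(-10,18 \right)} + g}{N{\left(- \frac{7}{21},13 \right)} + 109} = \frac{6 - 30}{8 + 109} = - \frac{24}{117} = \left(-24\right) \frac{1}{117} = - \frac{8}{39}$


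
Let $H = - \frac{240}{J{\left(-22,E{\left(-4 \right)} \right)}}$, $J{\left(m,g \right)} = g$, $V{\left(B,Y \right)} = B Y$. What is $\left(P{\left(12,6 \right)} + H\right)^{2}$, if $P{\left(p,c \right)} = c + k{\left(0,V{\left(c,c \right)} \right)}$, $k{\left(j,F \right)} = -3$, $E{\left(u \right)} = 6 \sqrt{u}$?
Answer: $-391 + 120 i \approx -391.0 + 120.0 i$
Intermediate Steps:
$P{\left(p,c \right)} = -3 + c$ ($P{\left(p,c \right)} = c - 3 = -3 + c$)
$H = 20 i$ ($H = - \frac{240}{6 \sqrt{-4}} = - \frac{240}{6 \cdot 2 i} = - \frac{240}{12 i} = - 240 \left(- \frac{i}{12}\right) = 20 i \approx 20.0 i$)
$\left(P{\left(12,6 \right)} + H\right)^{2} = \left(\left(-3 + 6\right) + 20 i\right)^{2} = \left(3 + 20 i\right)^{2}$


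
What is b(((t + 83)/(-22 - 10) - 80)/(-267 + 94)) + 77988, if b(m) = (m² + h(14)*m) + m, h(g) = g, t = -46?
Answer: 2390343719737/30647296 ≈ 77995.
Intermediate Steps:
b(m) = m² + 15*m (b(m) = (m² + 14*m) + m = m² + 15*m)
b(((t + 83)/(-22 - 10) - 80)/(-267 + 94)) + 77988 = (((-46 + 83)/(-22 - 10) - 80)/(-267 + 94))*(15 + ((-46 + 83)/(-22 - 10) - 80)/(-267 + 94)) + 77988 = ((37/(-32) - 80)/(-173))*(15 + (37/(-32) - 80)/(-173)) + 77988 = ((37*(-1/32) - 80)*(-1/173))*(15 + (37*(-1/32) - 80)*(-1/173)) + 77988 = ((-37/32 - 80)*(-1/173))*(15 + (-37/32 - 80)*(-1/173)) + 77988 = (-2597/32*(-1/173))*(15 - 2597/32*(-1/173)) + 77988 = 2597*(15 + 2597/5536)/5536 + 77988 = (2597/5536)*(85637/5536) + 77988 = 222399289/30647296 + 77988 = 2390343719737/30647296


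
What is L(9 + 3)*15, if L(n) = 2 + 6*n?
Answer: 1110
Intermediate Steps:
L(9 + 3)*15 = (2 + 6*(9 + 3))*15 = (2 + 6*12)*15 = (2 + 72)*15 = 74*15 = 1110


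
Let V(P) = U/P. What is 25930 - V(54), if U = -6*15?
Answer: 77795/3 ≈ 25932.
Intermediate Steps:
U = -90
V(P) = -90/P
25930 - V(54) = 25930 - (-90)/54 = 25930 - 1*(-5/3) = 25930 + 5/3 = 77795/3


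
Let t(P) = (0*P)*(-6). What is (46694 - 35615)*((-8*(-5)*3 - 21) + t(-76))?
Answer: 1096821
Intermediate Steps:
t(P) = 0 (t(P) = 0*(-6) = 0)
(46694 - 35615)*((-8*(-5)*3 - 21) + t(-76)) = (46694 - 35615)*((-8*(-5)*3 - 21) + 0) = 11079*((40*3 - 21) + 0) = 11079*((120 - 21) + 0) = 11079*(99 + 0) = 11079*99 = 1096821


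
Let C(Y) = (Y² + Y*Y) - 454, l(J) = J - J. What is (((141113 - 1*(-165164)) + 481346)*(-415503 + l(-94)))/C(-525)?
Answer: -327259719369/550796 ≈ -5.9416e+5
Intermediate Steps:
l(J) = 0
C(Y) = -454 + 2*Y² (C(Y) = (Y² + Y²) - 454 = 2*Y² - 454 = -454 + 2*Y²)
(((141113 - 1*(-165164)) + 481346)*(-415503 + l(-94)))/C(-525) = (((141113 - 1*(-165164)) + 481346)*(-415503 + 0))/(-454 + 2*(-525)²) = (((141113 + 165164) + 481346)*(-415503))/(-454 + 2*275625) = ((306277 + 481346)*(-415503))/(-454 + 551250) = (787623*(-415503))/550796 = -327259719369*1/550796 = -327259719369/550796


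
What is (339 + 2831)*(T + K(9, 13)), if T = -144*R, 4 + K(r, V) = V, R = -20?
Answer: 9158130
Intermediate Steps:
K(r, V) = -4 + V
T = 2880 (T = -144*(-20) = 2880)
(339 + 2831)*(T + K(9, 13)) = (339 + 2831)*(2880 + (-4 + 13)) = 3170*(2880 + 9) = 3170*2889 = 9158130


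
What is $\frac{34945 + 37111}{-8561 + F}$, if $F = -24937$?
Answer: $- \frac{36028}{16749} \approx -2.1511$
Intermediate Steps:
$\frac{34945 + 37111}{-8561 + F} = \frac{34945 + 37111}{-8561 - 24937} = \frac{72056}{-33498} = 72056 \left(- \frac{1}{33498}\right) = - \frac{36028}{16749}$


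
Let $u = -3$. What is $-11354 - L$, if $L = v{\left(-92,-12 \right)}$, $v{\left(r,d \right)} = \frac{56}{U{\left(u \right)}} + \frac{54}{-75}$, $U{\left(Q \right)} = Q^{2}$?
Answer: $- \frac{2555888}{225} \approx -11360.0$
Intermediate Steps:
$v{\left(r,d \right)} = \frac{1238}{225}$ ($v{\left(r,d \right)} = \frac{56}{\left(-3\right)^{2}} + \frac{54}{-75} = \frac{56}{9} + 54 \left(- \frac{1}{75}\right) = 56 \cdot \frac{1}{9} - \frac{18}{25} = \frac{56}{9} - \frac{18}{25} = \frac{1238}{225}$)
$L = \frac{1238}{225} \approx 5.5022$
$-11354 - L = -11354 - \frac{1238}{225} = - \frac{2555888}{225}$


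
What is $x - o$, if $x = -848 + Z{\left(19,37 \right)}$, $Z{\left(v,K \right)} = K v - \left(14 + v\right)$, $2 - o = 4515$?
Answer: $4335$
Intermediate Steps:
$o = -4513$ ($o = 2 - 4515 = -4513$)
$Z{\left(v,K \right)} = -14 - v + K v$
$x = -178$ ($x = -848 - -670 = -848 + 670 = -178$)
$x - o = -178 - -4513 = -178 + 4513 = 4335$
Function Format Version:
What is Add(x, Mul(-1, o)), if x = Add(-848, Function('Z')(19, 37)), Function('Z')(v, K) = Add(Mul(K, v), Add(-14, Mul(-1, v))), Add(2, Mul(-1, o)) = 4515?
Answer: 4335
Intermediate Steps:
o = -4513 (o = Add(2, Mul(-1, 4515)) = Add(2, -4515) = -4513)
Function('Z')(v, K) = Add(-14, Mul(-1, v), Mul(K, v))
x = -178 (x = Add(-848, Add(-14, Mul(-1, 19), Mul(37, 19))) = Add(-848, Add(-14, -19, 703)) = Add(-848, 670) = -178)
Add(x, Mul(-1, o)) = Add(-178, Mul(-1, -4513)) = Add(-178, 4513) = 4335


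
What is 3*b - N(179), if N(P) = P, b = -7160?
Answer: -21659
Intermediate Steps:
3*b - N(179) = 3*(-7160) - 1*179 = -21480 - 179 = -21659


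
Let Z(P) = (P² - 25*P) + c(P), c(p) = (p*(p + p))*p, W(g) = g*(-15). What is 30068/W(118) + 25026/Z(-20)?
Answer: -24916141/1336350 ≈ -18.645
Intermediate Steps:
W(g) = -15*g
c(p) = 2*p³ (c(p) = (p*(2*p))*p = (2*p²)*p = 2*p³)
Z(P) = P² - 25*P + 2*P³ (Z(P) = (P² - 25*P) + 2*P³ = P² - 25*P + 2*P³)
30068/W(118) + 25026/Z(-20) = 30068/((-15*118)) + 25026/((-20*(-25 - 20 + 2*(-20)²))) = 30068/(-1770) + 25026/((-20*(-25 - 20 + 2*400))) = 30068*(-1/1770) + 25026/((-20*(-25 - 20 + 800))) = -15034/885 + 25026/((-20*755)) = -15034/885 + 25026/(-15100) = -15034/885 + 25026*(-1/15100) = -15034/885 - 12513/7550 = -24916141/1336350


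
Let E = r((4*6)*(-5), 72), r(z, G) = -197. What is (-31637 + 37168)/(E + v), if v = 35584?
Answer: 5531/35387 ≈ 0.15630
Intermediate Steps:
E = -197
(-31637 + 37168)/(E + v) = (-31637 + 37168)/(-197 + 35584) = 5531/35387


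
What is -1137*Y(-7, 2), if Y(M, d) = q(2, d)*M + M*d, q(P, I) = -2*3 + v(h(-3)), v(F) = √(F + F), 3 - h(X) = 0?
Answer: -31836 + 7959*√6 ≈ -12341.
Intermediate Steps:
h(X) = 3 (h(X) = 3 - 1*0 = 3 + 0 = 3)
v(F) = √2*√F (v(F) = √(2*F) = √2*√F)
q(P, I) = -6 + √6 (q(P, I) = -2*3 + √2*√3 = -6 + √6)
Y(M, d) = M*d + M*(-6 + √6) (Y(M, d) = (-6 + √6)*M + M*d = M*(-6 + √6) + M*d = M*d + M*(-6 + √6))
-1137*Y(-7, 2) = -(-7959)*(-6 + 2 + √6) = -(-7959)*(-4 + √6) = -1137*(28 - 7*√6) = -31836 + 7959*√6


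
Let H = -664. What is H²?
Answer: 440896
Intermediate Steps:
H² = (-664)² = 440896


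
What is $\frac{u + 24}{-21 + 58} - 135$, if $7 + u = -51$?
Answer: $- \frac{5029}{37} \approx -135.92$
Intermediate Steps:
$u = -58$ ($u = -7 - 51 = -58$)
$\frac{u + 24}{-21 + 58} - 135 = \frac{-58 + 24}{-21 + 58} - 135 = - \frac{34}{37} - 135 = - \frac{5029}{37}$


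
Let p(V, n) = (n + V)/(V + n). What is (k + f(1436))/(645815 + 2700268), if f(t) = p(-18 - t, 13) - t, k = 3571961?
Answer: 3570526/3346083 ≈ 1.0671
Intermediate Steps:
p(V, n) = 1 (p(V, n) = (V + n)/(V + n) = 1)
f(t) = 1 - t
(k + f(1436))/(645815 + 2700268) = (3571961 + (1 - 1*1436))/(645815 + 2700268) = (3571961 + (1 - 1436))/3346083 = (3571961 - 1435)*(1/3346083) = 3570526*(1/3346083) = 3570526/3346083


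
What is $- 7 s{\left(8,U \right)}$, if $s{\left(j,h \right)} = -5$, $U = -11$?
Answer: $35$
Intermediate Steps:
$- 7 s{\left(8,U \right)} = \left(-7\right) \left(-5\right) = 35$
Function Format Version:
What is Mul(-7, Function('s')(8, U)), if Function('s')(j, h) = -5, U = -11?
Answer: 35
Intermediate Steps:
Mul(-7, Function('s')(8, U)) = Mul(-7, -5) = 35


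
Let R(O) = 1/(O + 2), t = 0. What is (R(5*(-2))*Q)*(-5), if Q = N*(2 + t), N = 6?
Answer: 15/2 ≈ 7.5000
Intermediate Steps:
Q = 12 (Q = 6*(2 + 0) = 6*2 = 12)
R(O) = 1/(2 + O)
(R(5*(-2))*Q)*(-5) = (12/(2 + 5*(-2)))*(-5) = (12/(2 - 10))*(-5) = (12/(-8))*(-5) = -1/8*12*(-5) = -3/2*(-5) = 15/2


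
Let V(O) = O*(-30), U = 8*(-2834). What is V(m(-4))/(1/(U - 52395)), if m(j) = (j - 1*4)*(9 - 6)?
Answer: -54048240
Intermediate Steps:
U = -22672
m(j) = -12 + 3*j (m(j) = (j - 4)*3 = (-4 + j)*3 = -12 + 3*j)
V(O) = -30*O
V(m(-4))/(1/(U - 52395)) = (-30*(-12 + 3*(-4)))/(1/(-22672 - 52395)) = (-30*(-12 - 12))/(1/(-75067)) = (-30*(-24))/(-1/75067) = 720*(-75067) = -54048240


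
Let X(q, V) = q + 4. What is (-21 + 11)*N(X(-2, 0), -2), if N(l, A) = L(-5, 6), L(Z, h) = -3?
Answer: 30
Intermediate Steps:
X(q, V) = 4 + q
N(l, A) = -3
(-21 + 11)*N(X(-2, 0), -2) = (-21 + 11)*(-3) = -10*(-3) = 30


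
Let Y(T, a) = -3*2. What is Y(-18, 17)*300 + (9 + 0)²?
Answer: -1719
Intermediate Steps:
Y(T, a) = -6
Y(-18, 17)*300 + (9 + 0)² = -6*300 + (9 + 0)² = -1800 + 9² = -1800 + 81 = -1719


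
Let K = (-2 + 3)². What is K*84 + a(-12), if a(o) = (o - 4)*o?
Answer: 276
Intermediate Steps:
a(o) = o*(-4 + o) (a(o) = (-4 + o)*o = o*(-4 + o))
K = 1 (K = 1² = 1)
K*84 + a(-12) = 1*84 - 12*(-4 - 12) = 84 - 12*(-16) = 84 + 192 = 276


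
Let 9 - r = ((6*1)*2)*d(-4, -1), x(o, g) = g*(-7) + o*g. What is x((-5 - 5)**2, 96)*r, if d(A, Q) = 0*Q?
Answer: 80352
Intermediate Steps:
d(A, Q) = 0
x(o, g) = -7*g + g*o
r = 9 (r = 9 - (6*1)*2*0 = 9 - 6*2*0 = 9 - 12*0 = 9 - 1*0 = 9 + 0 = 9)
x((-5 - 5)**2, 96)*r = (96*(-7 + (-5 - 5)**2))*9 = (96*(-7 + (-10)**2))*9 = (96*(-7 + 100))*9 = (96*93)*9 = 8928*9 = 80352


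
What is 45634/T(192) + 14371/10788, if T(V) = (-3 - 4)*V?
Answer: -19707707/604128 ≈ -32.622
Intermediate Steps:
T(V) = -7*V
45634/T(192) + 14371/10788 = 45634/((-7*192)) + 14371/10788 = 45634/(-1344) + 14371*(1/10788) = 45634*(-1/1344) + 14371/10788 = -22817/672 + 14371/10788 = -19707707/604128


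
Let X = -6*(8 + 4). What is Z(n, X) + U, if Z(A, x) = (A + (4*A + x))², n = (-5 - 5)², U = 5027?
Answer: 188211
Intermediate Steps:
n = 100 (n = (-10)² = 100)
X = -72 (X = -6*12 = -72)
Z(A, x) = (x + 5*A)² (Z(A, x) = (A + (x + 4*A))² = (x + 5*A)²)
Z(n, X) + U = (-72 + 5*100)² + 5027 = (-72 + 500)² + 5027 = 428² + 5027 = 183184 + 5027 = 188211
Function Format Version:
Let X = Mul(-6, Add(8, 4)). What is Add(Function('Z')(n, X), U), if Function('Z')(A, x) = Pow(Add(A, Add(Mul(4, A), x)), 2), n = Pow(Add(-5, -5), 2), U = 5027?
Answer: 188211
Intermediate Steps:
n = 100 (n = Pow(-10, 2) = 100)
X = -72 (X = Mul(-6, 12) = -72)
Function('Z')(A, x) = Pow(Add(x, Mul(5, A)), 2) (Function('Z')(A, x) = Pow(Add(A, Add(x, Mul(4, A))), 2) = Pow(Add(x, Mul(5, A)), 2))
Add(Function('Z')(n, X), U) = Add(Pow(Add(-72, Mul(5, 100)), 2), 5027) = Add(Pow(Add(-72, 500), 2), 5027) = Add(Pow(428, 2), 5027) = Add(183184, 5027) = 188211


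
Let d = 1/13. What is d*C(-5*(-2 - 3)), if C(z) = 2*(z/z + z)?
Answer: 4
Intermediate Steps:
C(z) = 2 + 2*z (C(z) = 2*(1 + z) = 2 + 2*z)
d = 1/13 ≈ 0.076923
d*C(-5*(-2 - 3)) = (2 + 2*(-5*(-2 - 3)))/13 = (2 + 2*(-5*(-5)))/13 = (2 + 2*25)/13 = (2 + 50)/13 = (1/13)*52 = 4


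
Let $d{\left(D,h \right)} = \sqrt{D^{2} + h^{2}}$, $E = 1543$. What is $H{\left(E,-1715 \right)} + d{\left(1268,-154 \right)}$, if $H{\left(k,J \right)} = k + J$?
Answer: $-172 + 58 \sqrt{485} \approx 1105.3$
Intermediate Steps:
$H{\left(k,J \right)} = J + k$
$H{\left(E,-1715 \right)} + d{\left(1268,-154 \right)} = \left(-1715 + 1543\right) + \sqrt{1268^{2} + \left(-154\right)^{2}} = -172 + \sqrt{1607824 + 23716} = -172 + \sqrt{1631540} = -172 + 58 \sqrt{485}$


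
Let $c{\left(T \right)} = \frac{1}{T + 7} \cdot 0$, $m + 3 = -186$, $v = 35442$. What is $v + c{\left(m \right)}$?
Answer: $35442$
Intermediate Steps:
$m = -189$ ($m = -3 - 186 = -189$)
$c{\left(T \right)} = 0$ ($c{\left(T \right)} = \frac{1}{7 + T} 0 = 0$)
$v + c{\left(m \right)} = 35442 + 0 = 35442$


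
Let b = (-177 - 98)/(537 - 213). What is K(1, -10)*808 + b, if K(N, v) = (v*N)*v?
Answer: 26178925/324 ≈ 80799.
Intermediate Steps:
K(N, v) = N*v² (K(N, v) = (N*v)*v = N*v²)
b = -275/324 ≈ -0.84877
K(1, -10)*808 + b = (1*(-10)²)*808 - 275/324 = (1*100)*808 - 275/324 = 100*808 - 275/324 = 80800 - 275/324 = 26178925/324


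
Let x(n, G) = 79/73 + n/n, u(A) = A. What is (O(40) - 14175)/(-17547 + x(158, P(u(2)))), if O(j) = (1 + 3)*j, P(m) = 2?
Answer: 1023095/1280779 ≈ 0.79881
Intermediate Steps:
x(n, G) = 152/73 (x(n, G) = 79*(1/73) + 1 = 79/73 + 1 = 152/73)
O(j) = 4*j
(O(40) - 14175)/(-17547 + x(158, P(u(2)))) = (4*40 - 14175)/(-17547 + 152/73) = (160 - 14175)/(-1280779/73) = -14015*(-73/1280779) = 1023095/1280779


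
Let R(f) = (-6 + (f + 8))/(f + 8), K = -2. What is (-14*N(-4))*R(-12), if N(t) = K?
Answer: 70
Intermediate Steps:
R(f) = (2 + f)/(8 + f) (R(f) = (-6 + (8 + f))/(8 + f) = (2 + f)/(8 + f))
N(t) = -2
(-14*N(-4))*R(-12) = (-14*(-2))*((2 - 12)/(8 - 12)) = 28*(-10/(-4)) = 28*(-¼*(-10)) = 28*(5/2) = 70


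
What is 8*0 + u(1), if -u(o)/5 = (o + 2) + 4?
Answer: -35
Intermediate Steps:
u(o) = -30 - 5*o (u(o) = -5*((o + 2) + 4) = -5*((2 + o) + 4) = -5*(6 + o) = -30 - 5*o)
8*0 + u(1) = 8*0 + (-30 - 5*1) = 0 + (-30 - 5) = 0 - 35 = -35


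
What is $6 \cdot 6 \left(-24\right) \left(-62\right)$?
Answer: $53568$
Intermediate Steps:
$6 \cdot 6 \left(-24\right) \left(-62\right) = 36 \left(-24\right) \left(-62\right) = \left(-864\right) \left(-62\right) = 53568$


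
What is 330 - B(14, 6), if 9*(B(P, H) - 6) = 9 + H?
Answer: 967/3 ≈ 322.33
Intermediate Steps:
B(P, H) = 7 + H/9 (B(P, H) = 6 + (9 + H)/9 = 6 + (1 + H/9) = 7 + H/9)
330 - B(14, 6) = 330 - (7 + (1/9)*6) = 330 - (7 + 2/3) = 330 - 1*23/3 = 330 - 23/3 = 967/3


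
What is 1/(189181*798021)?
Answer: 1/150970410801 ≈ 6.6238e-12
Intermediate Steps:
1/(189181*798021) = (1/189181)*(1/798021) = 1/150970410801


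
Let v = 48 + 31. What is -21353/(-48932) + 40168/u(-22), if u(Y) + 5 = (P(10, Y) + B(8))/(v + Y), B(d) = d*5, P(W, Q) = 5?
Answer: -2333925169/244660 ≈ -9539.5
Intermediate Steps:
v = 79
B(d) = 5*d
u(Y) = -5 + 45/(79 + Y) (u(Y) = -5 + (5 + 5*8)/(79 + Y) = -5 + (5 + 40)/(79 + Y) = -5 + 45/(79 + Y))
-21353/(-48932) + 40168/u(-22) = -21353/(-48932) + 40168/((5*(-70 - 1*(-22))/(79 - 22))) = -21353*(-1/48932) + 40168/((5*(-70 + 22)/57)) = 21353/48932 + 40168/((5*(1/57)*(-48))) = 21353/48932 + 40168/(-80/19) = 21353/48932 + 40168*(-19/80) = 21353/48932 - 95399/10 = -2333925169/244660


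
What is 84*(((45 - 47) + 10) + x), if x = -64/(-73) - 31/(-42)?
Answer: 58958/73 ≈ 807.64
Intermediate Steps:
x = 4951/3066 (x = -64*(-1/73) - 31*(-1/42) = 64/73 + 31/42 = 4951/3066 ≈ 1.6148)
84*(((45 - 47) + 10) + x) = 84*(((45 - 47) + 10) + 4951/3066) = 84*((-2 + 10) + 4951/3066) = 84*(8 + 4951/3066) = 84*(29479/3066) = 58958/73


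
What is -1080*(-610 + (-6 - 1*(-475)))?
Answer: 152280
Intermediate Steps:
-1080*(-610 + (-6 - 1*(-475))) = -1080*(-610 + (-6 + 475)) = -1080*(-610 + 469) = -1080*(-141) = 152280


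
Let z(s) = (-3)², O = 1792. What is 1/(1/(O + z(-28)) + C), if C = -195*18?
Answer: -1801/6321509 ≈ -0.00028490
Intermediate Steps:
z(s) = 9
C = -3510
1/(1/(O + z(-28)) + C) = 1/(1/(1792 + 9) - 3510) = 1/(1/1801 - 3510) = 1/(-6321509/1801) = -1801/6321509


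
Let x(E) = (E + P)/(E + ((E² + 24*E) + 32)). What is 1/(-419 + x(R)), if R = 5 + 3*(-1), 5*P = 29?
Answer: -430/180131 ≈ -0.0023872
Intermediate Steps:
P = 29/5 (P = (⅕)*29 = 29/5 ≈ 5.8000)
R = 2 (R = 5 - 3 = 2)
x(E) = (29/5 + E)/(32 + E² + 25*E) (x(E) = (E + 29/5)/(E + ((E² + 24*E) + 32)) = (29/5 + E)/(E + (32 + E² + 24*E)) = (29/5 + E)/(32 + E² + 25*E))
1/(-419 + x(R)) = 1/(-419 + (29/5 + 2)/(32 + 2² + 25*2)) = 1/(-419 + (39/5)/(32 + 4 + 50)) = 1/(-419 + (39/5)/86) = 1/(-419 + (1/86)*(39/5)) = 1/(-419 + 39/430) = 1/(-180131/430) = -430/180131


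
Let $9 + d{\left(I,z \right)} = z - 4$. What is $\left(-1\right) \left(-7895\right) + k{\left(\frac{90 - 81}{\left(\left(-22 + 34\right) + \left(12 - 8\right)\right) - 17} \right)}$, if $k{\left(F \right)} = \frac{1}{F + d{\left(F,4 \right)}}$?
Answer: $\frac{142109}{18} \approx 7894.9$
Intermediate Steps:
$d{\left(I,z \right)} = -13 + z$ ($d{\left(I,z \right)} = -9 + \left(z - 4\right) = -9 + \left(-4 + z\right) = -13 + z$)
$k{\left(F \right)} = \frac{1}{-9 + F}$ ($k{\left(F \right)} = \frac{1}{F + \left(-13 + 4\right)} = \frac{1}{F - 9} = \frac{1}{-9 + F}$)
$\left(-1\right) \left(-7895\right) + k{\left(\frac{90 - 81}{\left(\left(-22 + 34\right) + \left(12 - 8\right)\right) - 17} \right)} = \left(-1\right) \left(-7895\right) + \frac{1}{-9 + \frac{90 - 81}{\left(\left(-22 + 34\right) + \left(12 - 8\right)\right) - 17}} = 7895 + \frac{1}{-9 + \frac{9}{\left(12 + 4\right) - 17}} = 7895 + \frac{1}{-9 + \frac{9}{16 - 17}} = 7895 + \frac{1}{-9 + \frac{9}{-1}} = 7895 + \frac{1}{-9 + 9 \left(-1\right)} = 7895 + \frac{1}{-9 - 9} = 7895 + \frac{1}{-18} = 7895 - \frac{1}{18} = \frac{142109}{18}$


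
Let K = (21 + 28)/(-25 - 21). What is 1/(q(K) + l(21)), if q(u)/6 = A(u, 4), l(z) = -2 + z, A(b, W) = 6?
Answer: 1/55 ≈ 0.018182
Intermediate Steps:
K = -49/46 (K = 49/(-46) = 49*(-1/46) = -49/46 ≈ -1.0652)
q(u) = 36 (q(u) = 6*6 = 36)
1/(q(K) + l(21)) = 1/(36 + (-2 + 21)) = 1/(36 + 19) = 1/55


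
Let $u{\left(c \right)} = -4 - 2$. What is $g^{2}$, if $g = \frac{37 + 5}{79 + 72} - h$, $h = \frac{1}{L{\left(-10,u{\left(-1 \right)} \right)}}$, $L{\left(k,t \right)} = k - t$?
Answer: $\frac{101761}{364816} \approx 0.27894$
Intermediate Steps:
$u{\left(c \right)} = -6$
$h = - \frac{1}{4}$ ($h = \frac{1}{-10 - -6} = \frac{1}{-10 + 6} = \frac{1}{-4} = - \frac{1}{4} \approx -0.25$)
$g = \frac{319}{604}$ ($g = \frac{37 + 5}{79 + 72} - - \frac{1}{4} = \frac{42}{151} + \frac{1}{4} = \frac{319}{604} \approx 0.52815$)
$g^{2} = \left(\frac{319}{604}\right)^{2} = \frac{101761}{364816}$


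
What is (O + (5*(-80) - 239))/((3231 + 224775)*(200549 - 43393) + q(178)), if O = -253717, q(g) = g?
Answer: -127178/17916255557 ≈ -7.0985e-6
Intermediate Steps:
(O + (5*(-80) - 239))/((3231 + 224775)*(200549 - 43393) + q(178)) = (-253717 + (5*(-80) - 239))/((3231 + 224775)*(200549 - 43393) + 178) = (-253717 + (-400 - 239))/(228006*157156 + 178) = (-253717 - 639)/(35832510936 + 178) = -254356/35832511114 = -254356*1/35832511114 = -127178/17916255557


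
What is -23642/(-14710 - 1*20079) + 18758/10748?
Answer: 453338139/186956086 ≈ 2.4248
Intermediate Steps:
-23642/(-14710 - 1*20079) + 18758/10748 = -23642/(-14710 - 20079) + 18758*(1/10748) = -23642/(-34789) + 9379/5374 = -23642*(-1/34789) + 9379/5374 = 23642/34789 + 9379/5374 = 453338139/186956086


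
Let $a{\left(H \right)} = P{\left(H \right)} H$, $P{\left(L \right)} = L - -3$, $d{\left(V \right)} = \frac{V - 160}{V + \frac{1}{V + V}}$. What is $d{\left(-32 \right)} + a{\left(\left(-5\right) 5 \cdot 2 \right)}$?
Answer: $\frac{1609146}{683} \approx 2356.0$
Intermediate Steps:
$d{\left(V \right)} = \frac{-160 + V}{V + \frac{1}{2 V}}$
$P{\left(L \right)} = 3 + L$ ($P{\left(L \right)} = L + 3 = 3 + L$)
$a{\left(H \right)} = H \left(3 + H\right)$ ($a{\left(H \right)} = \left(3 + H\right) H = H \left(3 + H\right)$)
$d{\left(-32 \right)} + a{\left(\left(-5\right) 5 \cdot 2 \right)} = 2 \left(-32\right) \frac{1}{1 + 2 \left(-32\right)^{2}} \left(-160 - 32\right) + \left(-5\right) 5 \cdot 2 \left(3 + \left(-5\right) 5 \cdot 2\right) = 2 \left(-32\right) \frac{1}{1 + 2 \cdot 1024} \left(-192\right) + \left(-25\right) 2 \left(3 - 50\right) = 2 \left(-32\right) \frac{1}{1 + 2048} \left(-192\right) - 50 \left(3 - 50\right) = 2 \left(-32\right) \frac{1}{2049} \left(-192\right) - -2350 = 2 \left(-32\right) \frac{1}{2049} \left(-192\right) + 2350 = \frac{4096}{683} + 2350 = \frac{1609146}{683}$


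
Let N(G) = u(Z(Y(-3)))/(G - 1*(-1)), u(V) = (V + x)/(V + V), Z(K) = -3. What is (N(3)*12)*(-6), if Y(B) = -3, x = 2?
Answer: -3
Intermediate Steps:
u(V) = (2 + V)/(2*V) (u(V) = (V + 2)/(V + V) = (2 + V)/((2*V)) = (2 + V)*(1/(2*V)) = (2 + V)/(2*V))
N(G) = 1/(6*(1 + G)) (N(G) = ((½)*(2 - 3)/(-3))/(G - 1*(-1)) = ((½)*(-⅓)*(-1))/(G + 1) = 1/(6*(1 + G)))
(N(3)*12)*(-6) = ((1/(6*(1 + 3)))*12)*(-6) = (((⅙)/4)*12)*(-6) = (((⅙)*(¼))*12)*(-6) = ((1/24)*12)*(-6) = (½)*(-6) = -3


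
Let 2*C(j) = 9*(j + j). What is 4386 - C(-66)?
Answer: 4980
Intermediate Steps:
C(j) = 9*j (C(j) = (9*(j + j))/2 = (9*(2*j))/2 = (18*j)/2 = 9*j)
4386 - C(-66) = 4386 - 9*(-66) = 4386 - 1*(-594) = 4386 + 594 = 4980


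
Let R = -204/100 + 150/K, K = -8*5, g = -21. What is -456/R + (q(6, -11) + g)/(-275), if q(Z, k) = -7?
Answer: 4185404/53075 ≈ 78.858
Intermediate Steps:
K = -40
R = -579/100 (R = -204/100 + 150/(-40) = -204*1/100 + 150*(-1/40) = -51/25 - 15/4 = -579/100 ≈ -5.7900)
-456/R + (q(6, -11) + g)/(-275) = -456/(-579/100) + (-7 - 21)/(-275) = -456*(-100/579) - 28*(-1/275) = 15200/193 + 28/275 = 4185404/53075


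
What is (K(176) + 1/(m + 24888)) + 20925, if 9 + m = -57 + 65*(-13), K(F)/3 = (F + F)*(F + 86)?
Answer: 7135483270/23977 ≈ 2.9760e+5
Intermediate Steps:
K(F) = 6*F*(86 + F) (K(F) = 3*((F + F)*(F + 86)) = 3*((2*F)*(86 + F)) = 3*(2*F*(86 + F)) = 6*F*(86 + F))
m = -911 (m = -9 + (-57 + 65*(-13)) = -9 + (-57 - 845) = -9 - 902 = -911)
(K(176) + 1/(m + 24888)) + 20925 = (6*176*(86 + 176) + 1/(-911 + 24888)) + 20925 = (6*176*262 + 1/23977) + 20925 = (276672 + 1/23977) + 20925 = 6633764545/23977 + 20925 = 7135483270/23977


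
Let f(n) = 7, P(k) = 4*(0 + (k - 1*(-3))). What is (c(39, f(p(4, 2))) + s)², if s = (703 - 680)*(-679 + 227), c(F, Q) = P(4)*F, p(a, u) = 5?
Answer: 86564416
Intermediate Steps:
P(k) = 12 + 4*k (P(k) = 4*(0 + (k + 3)) = 4*(0 + (3 + k)) = 4*(3 + k) = 12 + 4*k)
c(F, Q) = 28*F (c(F, Q) = (12 + 4*4)*F = (12 + 16)*F = 28*F)
s = -10396 (s = 23*(-452) = -10396)
(c(39, f(p(4, 2))) + s)² = (28*39 - 10396)² = (1092 - 10396)² = (-9304)² = 86564416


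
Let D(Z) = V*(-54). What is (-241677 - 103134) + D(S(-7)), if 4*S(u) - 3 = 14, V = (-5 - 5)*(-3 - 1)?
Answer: -346971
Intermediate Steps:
V = 40 (V = -10*(-4) = 40)
S(u) = 17/4 (S(u) = 3/4 + (1/4)*14 = 3/4 + 7/2 = 17/4)
D(Z) = -2160 (D(Z) = 40*(-54) = -2160)
(-241677 - 103134) + D(S(-7)) = (-241677 - 103134) - 2160 = -344811 - 2160 = -346971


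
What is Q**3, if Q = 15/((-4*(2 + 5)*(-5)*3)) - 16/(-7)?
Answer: 274625/21952 ≈ 12.510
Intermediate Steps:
Q = 65/28 (Q = 15/((-28*(-5)*3)) - 16*(-1/7) = 15/((-4*(-35)*3)) + 16/7 = 15/((140*3)) + 16/7 = 15/420 + 16/7 = 15*(1/420) + 16/7 = 1/28 + 16/7 = 65/28 ≈ 2.3214)
Q**3 = (65/28)**3 = 274625/21952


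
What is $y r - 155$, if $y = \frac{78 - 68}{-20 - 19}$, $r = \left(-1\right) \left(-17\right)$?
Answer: $- \frac{6215}{39} \approx -159.36$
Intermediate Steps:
$r = 17$
$y = - \frac{10}{39}$ ($y = \frac{10}{-39} = 10 \left(- \frac{1}{39}\right) = - \frac{10}{39} \approx -0.25641$)
$y r - 155 = \left(- \frac{10}{39}\right) 17 - 155 = - \frac{170}{39} - 155 = - \frac{6215}{39}$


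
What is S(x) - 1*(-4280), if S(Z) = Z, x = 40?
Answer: 4320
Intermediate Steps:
S(x) - 1*(-4280) = 40 - 1*(-4280) = 40 + 4280 = 4320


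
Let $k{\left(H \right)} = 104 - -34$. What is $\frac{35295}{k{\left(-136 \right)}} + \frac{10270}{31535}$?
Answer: $\frac{74296339}{290122} \approx 256.09$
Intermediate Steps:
$k{\left(H \right)} = 138$ ($k{\left(H \right)} = 104 + 34 = 138$)
$\frac{35295}{k{\left(-136 \right)}} + \frac{10270}{31535} = \frac{35295}{138} + \frac{10270}{31535} = 35295 \cdot \frac{1}{138} + 10270 \cdot \frac{1}{31535} = \frac{11765}{46} + \frac{2054}{6307} = \frac{74296339}{290122}$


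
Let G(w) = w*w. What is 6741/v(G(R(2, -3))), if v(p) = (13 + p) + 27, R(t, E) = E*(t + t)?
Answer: 6741/184 ≈ 36.636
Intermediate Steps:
R(t, E) = 2*E*t (R(t, E) = E*(2*t) = 2*E*t)
G(w) = w**2
v(p) = 40 + p
6741/v(G(R(2, -3))) = 6741/(40 + (2*(-3)*2)**2) = 6741/(40 + (-12)**2) = 6741/(40 + 144) = 6741/184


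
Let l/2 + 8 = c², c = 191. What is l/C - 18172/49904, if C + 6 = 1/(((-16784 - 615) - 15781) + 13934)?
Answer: -17515814512827/1440691052 ≈ -12158.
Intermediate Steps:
l = 72946 (l = -16 + 2*191² = -16 + 2*36481 = -16 + 72962 = 72946)
C = -115477/19246 (C = -6 + 1/(((-16784 - 615) - 15781) + 13934) = -6 + 1/((-17399 - 15781) + 13934) = -6 + 1/(-33180 + 13934) = -6 + 1/(-19246) = -6 - 1/19246 = -115477/19246 ≈ -6.0001)
l/C - 18172/49904 = 72946/(-115477/19246) - 18172/49904 = 72946*(-19246/115477) - 18172*1/49904 = -1403918716/115477 - 4543/12476 = -17515814512827/1440691052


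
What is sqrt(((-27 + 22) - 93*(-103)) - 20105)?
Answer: I*sqrt(10531) ≈ 102.62*I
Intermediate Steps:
sqrt(((-27 + 22) - 93*(-103)) - 20105) = sqrt((-5 + 9579) - 20105) = sqrt(9574 - 20105) = sqrt(-10531) = I*sqrt(10531)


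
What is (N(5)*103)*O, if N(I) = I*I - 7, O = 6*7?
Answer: 77868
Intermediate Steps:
O = 42
N(I) = -7 + I² (N(I) = I² - 7 = -7 + I²)
(N(5)*103)*O = ((-7 + 5²)*103)*42 = ((-7 + 25)*103)*42 = (18*103)*42 = 1854*42 = 77868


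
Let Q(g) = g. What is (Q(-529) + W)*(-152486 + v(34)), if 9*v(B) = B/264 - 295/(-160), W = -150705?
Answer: 109586036314237/4752 ≈ 2.3061e+10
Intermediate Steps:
v(B) = 59/288 + B/2376 (v(B) = (B/264 - 295/(-160))/9 = (B*(1/264) - 295*(-1/160))/9 = (B/264 + 59/32)/9 = (59/32 + B/264)/9 = 59/288 + B/2376)
(Q(-529) + W)*(-152486 + v(34)) = (-529 - 150705)*(-152486 + (59/288 + (1/2376)*34)) = -151234*(-152486 + (59/288 + 17/1188)) = -151234*(-152486 + 2083/9504) = -151234*(-1449224861/9504) = 109586036314237/4752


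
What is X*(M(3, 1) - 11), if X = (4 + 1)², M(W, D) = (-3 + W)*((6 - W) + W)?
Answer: -275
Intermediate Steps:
M(W, D) = -18 + 6*W (M(W, D) = (-3 + W)*6 = -18 + 6*W)
X = 25 (X = 5² = 25)
X*(M(3, 1) - 11) = 25*((-18 + 6*3) - 11) = 25*((-18 + 18) - 11) = 25*(0 - 11) = 25*(-11) = -275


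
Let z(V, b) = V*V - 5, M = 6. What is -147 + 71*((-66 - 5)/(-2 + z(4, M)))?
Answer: -6364/9 ≈ -707.11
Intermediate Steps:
z(V, b) = -5 + V**2 (z(V, b) = V**2 - 5 = -5 + V**2)
-147 + 71*((-66 - 5)/(-2 + z(4, M))) = -147 + 71*((-66 - 5)/(-2 + (-5 + 4**2))) = -147 + 71*(-71/(-2 + (-5 + 16))) = -147 + 71*(-71/(-2 + 11)) = -147 + 71*(-71/9) = -147 - 5041/9 = -6364/9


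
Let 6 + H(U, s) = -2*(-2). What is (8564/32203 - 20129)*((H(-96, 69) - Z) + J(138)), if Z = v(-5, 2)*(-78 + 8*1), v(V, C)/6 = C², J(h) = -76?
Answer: -1038425408046/32203 ≈ -3.2246e+7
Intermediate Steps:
v(V, C) = 6*C²
H(U, s) = -2 (H(U, s) = -6 - 2*(-2) = -6 + 4 = -2)
Z = -1680 (Z = (6*2²)*(-78 + 8*1) = (6*4)*(-78 + 8) = 24*(-70) = -1680)
(8564/32203 - 20129)*((H(-96, 69) - Z) + J(138)) = (8564/32203 - 20129)*((-2 - 1*(-1680)) - 76) = (8564*(1/32203) - 20129)*((-2 + 1680) - 76) = (8564/32203 - 20129)*(1678 - 76) = -648205623/32203*1602 = -1038425408046/32203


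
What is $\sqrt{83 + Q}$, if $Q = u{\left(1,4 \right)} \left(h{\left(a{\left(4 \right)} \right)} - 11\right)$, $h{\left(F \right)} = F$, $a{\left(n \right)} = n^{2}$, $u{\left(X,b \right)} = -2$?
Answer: $\sqrt{73} \approx 8.544$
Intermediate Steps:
$Q = -10$ ($Q = - 2 \left(4^{2} - 11\right) = - 2 \left(16 - 11\right) = \left(-2\right) 5 = -10$)
$\sqrt{83 + Q} = \sqrt{83 - 10} = \sqrt{73}$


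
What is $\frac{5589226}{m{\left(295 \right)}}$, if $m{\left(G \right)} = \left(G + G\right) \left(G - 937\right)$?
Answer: $- \frac{2794613}{189390} \approx -14.756$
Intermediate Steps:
$m{\left(G \right)} = 2 G \left(-937 + G\right)$
$\frac{5589226}{m{\left(295 \right)}} = \frac{5589226}{2 \cdot 295 \left(-937 + 295\right)} = \frac{5589226}{2 \cdot 295 \left(-642\right)} = \frac{5589226}{-378780} = 5589226 \left(- \frac{1}{378780}\right) = - \frac{2794613}{189390}$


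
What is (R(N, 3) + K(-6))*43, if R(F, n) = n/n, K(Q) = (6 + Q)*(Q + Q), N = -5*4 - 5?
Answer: 43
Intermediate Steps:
N = -25 (N = -20 - 5 = -25)
K(Q) = 2*Q*(6 + Q) (K(Q) = (6 + Q)*(2*Q) = 2*Q*(6 + Q))
R(F, n) = 1
(R(N, 3) + K(-6))*43 = (1 + 2*(-6)*(6 - 6))*43 = (1 + 2*(-6)*0)*43 = (1 + 0)*43 = 1*43 = 43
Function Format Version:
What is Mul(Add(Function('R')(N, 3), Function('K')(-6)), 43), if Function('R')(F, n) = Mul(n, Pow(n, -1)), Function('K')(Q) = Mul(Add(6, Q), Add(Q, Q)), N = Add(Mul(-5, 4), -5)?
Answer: 43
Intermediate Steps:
N = -25 (N = Add(-20, -5) = -25)
Function('K')(Q) = Mul(2, Q, Add(6, Q)) (Function('K')(Q) = Mul(Add(6, Q), Mul(2, Q)) = Mul(2, Q, Add(6, Q)))
Function('R')(F, n) = 1
Mul(Add(Function('R')(N, 3), Function('K')(-6)), 43) = Mul(Add(1, Mul(2, -6, Add(6, -6))), 43) = Mul(Add(1, Mul(2, -6, 0)), 43) = Mul(Add(1, 0), 43) = Mul(1, 43) = 43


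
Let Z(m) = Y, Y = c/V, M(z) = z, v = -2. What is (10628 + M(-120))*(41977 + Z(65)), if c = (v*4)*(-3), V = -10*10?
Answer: 11027294852/25 ≈ 4.4109e+8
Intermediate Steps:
V = -100
c = 24 (c = -2*4*(-3) = -8*(-3) = 24)
Y = -6/25 (Y = 24/(-100) = 24*(-1/100) = -6/25 ≈ -0.24000)
Z(m) = -6/25
(10628 + M(-120))*(41977 + Z(65)) = (10628 - 120)*(41977 - 6/25) = 10508*(1049419/25) = 11027294852/25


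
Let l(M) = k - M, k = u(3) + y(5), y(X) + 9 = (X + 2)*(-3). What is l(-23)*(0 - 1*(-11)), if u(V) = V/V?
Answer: -66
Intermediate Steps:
u(V) = 1
y(X) = -15 - 3*X (y(X) = -9 + (X + 2)*(-3) = -9 + (2 + X)*(-3) = -9 + (-6 - 3*X) = -15 - 3*X)
k = -29 (k = 1 + (-15 - 3*5) = 1 + (-15 - 15) = 1 - 30 = -29)
l(M) = -29 - M
l(-23)*(0 - 1*(-11)) = (-29 - 1*(-23))*(0 - 1*(-11)) = (-29 + 23)*(0 + 11) = -6*11 = -66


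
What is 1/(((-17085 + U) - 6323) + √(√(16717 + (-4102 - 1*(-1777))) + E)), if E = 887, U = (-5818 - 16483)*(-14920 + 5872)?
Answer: 1/(201756040 + √(887 + 2*√3598)) ≈ 4.9565e-9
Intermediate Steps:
U = 201779448 (U = -22301*(-9048) = 201779448)
1/(((-17085 + U) - 6323) + √(√(16717 + (-4102 - 1*(-1777))) + E)) = 1/(((-17085 + 201779448) - 6323) + √(√(16717 + (-4102 - 1*(-1777))) + 887)) = 1/((201762363 - 6323) + √(√(16717 + (-4102 + 1777)) + 887)) = 1/(201756040 + √(√(16717 - 2325) + 887)) = 1/(201756040 + √(√14392 + 887)) = 1/(201756040 + √(2*√3598 + 887)) = 1/(201756040 + √(887 + 2*√3598))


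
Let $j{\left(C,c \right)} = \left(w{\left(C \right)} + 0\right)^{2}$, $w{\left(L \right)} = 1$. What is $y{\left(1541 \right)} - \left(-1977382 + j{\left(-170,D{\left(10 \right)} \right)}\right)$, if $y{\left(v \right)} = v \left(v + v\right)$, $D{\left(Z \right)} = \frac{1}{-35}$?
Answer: $6726743$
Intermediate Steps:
$D{\left(Z \right)} = - \frac{1}{35}$
$j{\left(C,c \right)} = 1$ ($j{\left(C,c \right)} = \left(1 + 0\right)^{2} = 1^{2} = 1$)
$y{\left(v \right)} = 2 v^{2}$ ($y{\left(v \right)} = v 2 v = 2 v^{2}$)
$y{\left(1541 \right)} - \left(-1977382 + j{\left(-170,D{\left(10 \right)} \right)}\right) = 2 \cdot 1541^{2} - \left(-1977382 + 1\right) = 2 \cdot 2374681 - -1977381 = 4749362 + 1977381 = 6726743$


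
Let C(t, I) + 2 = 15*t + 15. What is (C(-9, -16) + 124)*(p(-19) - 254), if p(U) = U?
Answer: -546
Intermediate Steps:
C(t, I) = 13 + 15*t (C(t, I) = -2 + (15*t + 15) = -2 + (15 + 15*t) = 13 + 15*t)
(C(-9, -16) + 124)*(p(-19) - 254) = ((13 + 15*(-9)) + 124)*(-19 - 254) = ((13 - 135) + 124)*(-273) = (-122 + 124)*(-273) = 2*(-273) = -546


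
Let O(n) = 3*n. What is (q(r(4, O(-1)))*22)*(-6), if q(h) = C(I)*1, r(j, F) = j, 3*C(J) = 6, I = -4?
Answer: -264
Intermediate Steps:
C(J) = 2 (C(J) = (1/3)*6 = 2)
q(h) = 2 (q(h) = 2*1 = 2)
(q(r(4, O(-1)))*22)*(-6) = (2*22)*(-6) = 44*(-6) = -264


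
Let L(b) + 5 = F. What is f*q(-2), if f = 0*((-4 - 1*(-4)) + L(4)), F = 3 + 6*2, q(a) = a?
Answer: 0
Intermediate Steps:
F = 15 (F = 3 + 12 = 15)
L(b) = 10 (L(b) = -5 + 15 = 10)
f = 0 (f = 0*((-4 - 1*(-4)) + 10) = 0*((-4 + 4) + 10) = 0*(0 + 10) = 0*10 = 0)
f*q(-2) = 0*(-2) = 0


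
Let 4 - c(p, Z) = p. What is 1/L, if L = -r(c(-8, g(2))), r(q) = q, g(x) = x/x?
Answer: -1/12 ≈ -0.083333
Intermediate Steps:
g(x) = 1
c(p, Z) = 4 - p
L = -12 (L = -(4 - 1*(-8)) = -(4 + 8) = -1*12 = -12)
1/L = 1/(-12) = -1/12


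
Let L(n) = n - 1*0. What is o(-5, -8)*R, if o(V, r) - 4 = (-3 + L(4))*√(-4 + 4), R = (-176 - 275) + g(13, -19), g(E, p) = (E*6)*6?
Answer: 68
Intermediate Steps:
L(n) = n (L(n) = n + 0 = n)
g(E, p) = 36*E (g(E, p) = (6*E)*6 = 36*E)
R = 17 (R = (-176 - 275) + 36*13 = -451 + 468 = 17)
o(V, r) = 4 (o(V, r) = 4 + (-3 + 4)*√(-4 + 4) = 4 + 1*√0 = 4 + 1*0 = 4 + 0 = 4)
o(-5, -8)*R = 4*17 = 68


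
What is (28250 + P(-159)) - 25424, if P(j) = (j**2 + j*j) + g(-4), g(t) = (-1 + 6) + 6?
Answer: 53399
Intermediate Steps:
g(t) = 11 (g(t) = 5 + 6 = 11)
P(j) = 11 + 2*j**2 (P(j) = (j**2 + j*j) + 11 = (j**2 + j**2) + 11 = 2*j**2 + 11 = 11 + 2*j**2)
(28250 + P(-159)) - 25424 = (28250 + (11 + 2*(-159)**2)) - 25424 = (28250 + (11 + 2*25281)) - 25424 = (28250 + (11 + 50562)) - 25424 = (28250 + 50573) - 25424 = 78823 - 25424 = 53399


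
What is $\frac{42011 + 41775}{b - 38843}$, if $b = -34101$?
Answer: $- \frac{41893}{36472} \approx -1.1486$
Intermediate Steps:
$\frac{42011 + 41775}{b - 38843} = \frac{42011 + 41775}{-34101 - 38843} = \frac{83786}{-72944} = 83786 \left(- \frac{1}{72944}\right) = - \frac{41893}{36472}$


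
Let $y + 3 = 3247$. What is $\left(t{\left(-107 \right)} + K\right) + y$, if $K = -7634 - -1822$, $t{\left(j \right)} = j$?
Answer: $-2675$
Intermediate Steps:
$K = -5812$ ($K = -7634 + 1822 = -5812$)
$y = 3244$ ($y = -3 + 3247 = 3244$)
$\left(t{\left(-107 \right)} + K\right) + y = \left(-107 - 5812\right) + 3244 = -5919 + 3244 = -2675$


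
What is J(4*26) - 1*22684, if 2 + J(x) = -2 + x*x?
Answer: -11872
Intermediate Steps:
J(x) = -4 + x² (J(x) = -2 + (-2 + x*x) = -2 + (-2 + x²) = -4 + x²)
J(4*26) - 1*22684 = (-4 + (4*26)²) - 1*22684 = (-4 + 104²) - 22684 = (-4 + 10816) - 22684 = 10812 - 22684 = -11872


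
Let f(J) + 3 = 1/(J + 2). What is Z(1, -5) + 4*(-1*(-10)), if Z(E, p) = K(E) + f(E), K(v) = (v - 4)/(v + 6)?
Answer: 775/21 ≈ 36.905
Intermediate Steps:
f(J) = -3 + 1/(2 + J) (f(J) = -3 + 1/(J + 2) = -3 + 1/(2 + J))
K(v) = (-4 + v)/(6 + v)
Z(E, p) = (-5 - 3*E)/(2 + E) + (-4 + E)/(6 + E) (Z(E, p) = (-4 + E)/(6 + E) + (-5 - 3*E)/(2 + E) = (-5 - 3*E)/(2 + E) + (-4 + E)/(6 + E))
Z(1, -5) + 4*(-1*(-10)) = (-38 - 25*1 - 2*1²)/(12 + 1² + 8*1) + 4*(-1*(-10)) = (-38 - 25 - 2*1)/(12 + 1 + 8) + 4*10 = (-38 - 25 - 2)/21 + 40 = (1/21)*(-65) + 40 = -65/21 + 40 = 775/21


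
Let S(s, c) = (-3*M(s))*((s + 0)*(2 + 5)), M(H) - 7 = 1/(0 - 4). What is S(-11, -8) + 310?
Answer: 7477/4 ≈ 1869.3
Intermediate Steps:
M(H) = 27/4 (M(H) = 7 + 1/(0 - 4) = 7 + 1/(-4) = 7 - 1/4 = 27/4)
S(s, c) = -567*s/4 (S(s, c) = (-3*27/4)*((s + 0)*(2 + 5)) = -81*s*7/4 = -567*s/4)
S(-11, -8) + 310 = -567/4*(-11) + 310 = 6237/4 + 310 = 7477/4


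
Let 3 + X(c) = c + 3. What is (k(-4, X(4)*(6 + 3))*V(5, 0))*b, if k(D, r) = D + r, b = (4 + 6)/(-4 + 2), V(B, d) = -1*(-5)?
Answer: -800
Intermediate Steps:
V(B, d) = 5
X(c) = c (X(c) = -3 + (c + 3) = -3 + (3 + c) = c)
b = -5 (b = 10/(-2) = 10*(-1/2) = -5)
(k(-4, X(4)*(6 + 3))*V(5, 0))*b = ((-4 + 4*(6 + 3))*5)*(-5) = ((-4 + 4*9)*5)*(-5) = ((-4 + 36)*5)*(-5) = (32*5)*(-5) = 160*(-5) = -800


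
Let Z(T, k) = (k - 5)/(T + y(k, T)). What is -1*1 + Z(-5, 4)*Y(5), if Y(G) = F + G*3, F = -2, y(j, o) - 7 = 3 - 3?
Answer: -15/2 ≈ -7.5000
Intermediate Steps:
y(j, o) = 7 (y(j, o) = 7 + (3 - 3) = 7 + 0 = 7)
Z(T, k) = (-5 + k)/(7 + T) (Z(T, k) = (k - 5)/(T + 7) = (-5 + k)/(7 + T))
Y(G) = -2 + 3*G (Y(G) = -2 + G*3 = -2 + 3*G)
-1*1 + Z(-5, 4)*Y(5) = -1*1 + ((-5 + 4)/(7 - 5))*(-2 + 3*5) = -1 + (-1/2)*(-2 + 15) = -1 + ((½)*(-1))*13 = -1 - ½*13 = -1 - 13/2 = -15/2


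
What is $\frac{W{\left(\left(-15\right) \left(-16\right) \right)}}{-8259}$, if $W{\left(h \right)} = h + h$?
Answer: $- \frac{160}{2753} \approx -0.058118$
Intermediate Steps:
$W{\left(h \right)} = 2 h$
$\frac{W{\left(\left(-15\right) \left(-16\right) \right)}}{-8259} = \frac{2 \left(\left(-15\right) \left(-16\right)\right)}{-8259} = 2 \cdot 240 \left(- \frac{1}{8259}\right) = 480 \left(- \frac{1}{8259}\right) = - \frac{160}{2753}$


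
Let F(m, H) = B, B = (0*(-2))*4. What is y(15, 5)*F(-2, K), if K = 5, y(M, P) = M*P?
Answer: 0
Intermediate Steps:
B = 0 (B = 0*4 = 0)
F(m, H) = 0
y(15, 5)*F(-2, K) = (15*5)*0 = 75*0 = 0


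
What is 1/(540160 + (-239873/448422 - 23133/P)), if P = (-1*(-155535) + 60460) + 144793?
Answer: 80892638268/43694919028519855 ≈ 1.8513e-6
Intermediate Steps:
P = 360788 (P = (155535 + 60460) + 144793 = 215995 + 144793 = 360788)
1/(540160 + (-239873/448422 - 23133/P)) = 1/(540160 + (-239873/448422 - 23133/360788)) = 1/(540160 - 48458323025/80892638268) = 1/(43694919028519855/80892638268) = 80892638268/43694919028519855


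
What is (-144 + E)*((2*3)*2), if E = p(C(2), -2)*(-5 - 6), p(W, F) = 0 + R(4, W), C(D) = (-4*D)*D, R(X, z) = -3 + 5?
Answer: -1992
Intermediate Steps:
R(X, z) = 2
C(D) = -4*D**2
p(W, F) = 2 (p(W, F) = 0 + 2 = 2)
E = -22 (E = 2*(-5 - 6) = 2*(-11) = -22)
(-144 + E)*((2*3)*2) = (-144 - 22)*((2*3)*2) = -996*2 = -166*12 = -1992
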